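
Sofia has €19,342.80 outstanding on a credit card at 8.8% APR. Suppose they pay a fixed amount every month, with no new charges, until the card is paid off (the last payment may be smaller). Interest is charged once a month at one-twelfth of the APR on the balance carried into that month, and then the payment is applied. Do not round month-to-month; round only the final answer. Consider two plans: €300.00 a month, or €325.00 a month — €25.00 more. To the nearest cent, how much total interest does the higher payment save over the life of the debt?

€776.98

Monthly rate r = 8.8%/12 = 0.733333% = 0.00733333.
At €300.00/mo: n = ⌈−ln(1 − rB₀/P)/ln(1+r)⌉ = 88 payments (last €187.03); total interest = total paid − €19,342.80 = €6,944.23.
At €325.00/mo: 79 payments (last €160.05); total interest €6,167.25.
Interest saved = €6,944.23 − €6,167.25 = €776.98.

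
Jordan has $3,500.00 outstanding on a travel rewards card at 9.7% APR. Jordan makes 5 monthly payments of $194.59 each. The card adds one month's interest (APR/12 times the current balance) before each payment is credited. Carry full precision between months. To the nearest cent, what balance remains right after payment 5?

Monthly rate r = 9.7%/12 = 0.808333% = 0.00808333.
Each month: B ← B·(1+r) − $194.59.
Month 1: interest $28.29; balance after payment $3,333.70.
Month 2: interest $26.95; balance after payment $3,166.06.
Month 3: interest $25.59; balance after payment $2,997.06.
Month 4: interest $24.23; balance after payment $2,826.70.
Month 5: interest $22.85; balance after payment $2,654.96.

$2,654.96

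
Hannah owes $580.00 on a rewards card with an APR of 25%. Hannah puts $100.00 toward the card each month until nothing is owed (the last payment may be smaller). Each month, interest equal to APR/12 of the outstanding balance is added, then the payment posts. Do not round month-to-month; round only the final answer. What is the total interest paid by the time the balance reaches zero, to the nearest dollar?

Monthly rate r = 25%/12 = 2.08333% = 0.0208333.
Payoff takes n = ⌈−ln(1 − rB₀/P)/ln(1+r)⌉ = ⌈6.246⌉ = 7 payments; the last is $24.76.
Total paid = 6·$100.00 + $24.76 = $624.76.
Total interest = total paid − principal = $624.76 − $580.00 = $44.76.

$45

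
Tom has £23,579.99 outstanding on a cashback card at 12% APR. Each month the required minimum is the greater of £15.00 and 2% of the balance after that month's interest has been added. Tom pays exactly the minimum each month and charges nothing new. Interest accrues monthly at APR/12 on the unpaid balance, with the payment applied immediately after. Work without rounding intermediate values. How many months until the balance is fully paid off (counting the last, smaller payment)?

Monthly rate r = 12%/12 = 1% = 0.01.
While 2% of the post-interest balance exceeds £15.00, each month B ← (B·(1+r))·(1 − 0.02), i.e. B shrinks by the factor (1+r)·0.98 = 0.9898.
This holds for months 1–338. Entering month 339 the balance is £737.19; 2% of the post-interest balance is now below £15.00, so the flat £15.00 minimum applies from here.
From month 339 a fixed £15.00 at rate r clears £737.19 in 68 more payments. Total: 338 + 68 = 406 months.

406 months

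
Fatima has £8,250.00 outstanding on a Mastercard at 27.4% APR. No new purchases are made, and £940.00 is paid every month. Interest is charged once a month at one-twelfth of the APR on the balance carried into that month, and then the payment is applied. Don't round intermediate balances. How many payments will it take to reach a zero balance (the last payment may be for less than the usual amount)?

Monthly rate r = 27.4%/12 = 2.28333% = 0.0228333.
Recurrence: B ← B·(1+r) − £940.00.
Month 1: interest £188.37; balance after payment £7,498.38.
Month 2: interest £171.21; balance after payment £6,729.59.
Closed form: n = −ln(1 − rB₀/P)/ln(1+r) = −ln(0.7996)/ln(1.02283) ≈ 9.906, so the balance reaches zero during payment 10.

10 payments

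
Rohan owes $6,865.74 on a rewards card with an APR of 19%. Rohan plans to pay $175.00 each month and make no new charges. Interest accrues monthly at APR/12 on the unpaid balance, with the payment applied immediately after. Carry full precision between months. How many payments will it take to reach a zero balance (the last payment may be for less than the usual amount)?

Monthly rate r = 19%/12 = 1.58333% = 0.0158333.
Recurrence: B ← B·(1+r) − $175.00.
Month 1: interest $108.71; balance after payment $6,799.45.
Month 2: interest $107.66; balance after payment $6,732.11.
Closed form: n = −ln(1 − rB₀/P)/ln(1+r) = −ln(0.37881)/ln(1.01583) ≈ 61.792, so the balance reaches zero during payment 62.

62 payments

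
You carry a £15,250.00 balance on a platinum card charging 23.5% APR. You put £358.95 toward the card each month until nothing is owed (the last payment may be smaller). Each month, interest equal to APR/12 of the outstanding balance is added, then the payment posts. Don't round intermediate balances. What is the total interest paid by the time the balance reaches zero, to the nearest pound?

Monthly rate r = 23.5%/12 = 1.95833% = 0.0195833.
Payoff takes n = ⌈−ln(1 − rB₀/P)/ln(1+r)⌉ = ⌈91.976⌉ = 92 payments; the last is £350.33.
Total paid = 91·£358.95 + £350.33 = £33,014.78.
Total interest = total paid − principal = £33,014.78 − £15,250.00 = £17,764.78.

£17,765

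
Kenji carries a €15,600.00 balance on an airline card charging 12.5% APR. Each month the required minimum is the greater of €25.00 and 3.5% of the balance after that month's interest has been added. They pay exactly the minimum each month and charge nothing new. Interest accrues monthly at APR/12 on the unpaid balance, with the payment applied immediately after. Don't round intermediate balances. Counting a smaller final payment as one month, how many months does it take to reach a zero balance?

Monthly rate r = 12.5%/12 = 1.04167% = 0.0104167.
While 3.5% of the post-interest balance exceeds €25.00, each month B ← (B·(1+r))·(1 − 0.035), i.e. B shrinks by the factor (1+r)·0.965 = 0.97505.
This holds for months 1–123. Entering month 124 the balance is €697.50; 3.5% of the post-interest balance is now below €25.00, so the flat €25.00 minimum applies from here.
From month 124 a fixed €25.00 at rate r clears €697.50 in 34 more payments. Total: 123 + 34 = 157 months.

157 months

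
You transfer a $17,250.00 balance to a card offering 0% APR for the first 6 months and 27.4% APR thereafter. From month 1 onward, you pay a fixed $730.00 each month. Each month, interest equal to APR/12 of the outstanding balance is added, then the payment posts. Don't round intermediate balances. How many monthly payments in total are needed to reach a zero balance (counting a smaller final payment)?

Promo months 1–6 at r₀ = 0%/12 = 0; months 7+ at r₁ = 27.4%/12 = 0.0228333.
After month 6 (no interest yet): B = $17,250.00 − 6·$730.00 = $12,870.00.
Then at r₁ with $730.00/mo: n₂ = −ln(1 − r₁·B/P)/ln(1+r₁) ≈ 22.82 → 23 more payments.

29 payments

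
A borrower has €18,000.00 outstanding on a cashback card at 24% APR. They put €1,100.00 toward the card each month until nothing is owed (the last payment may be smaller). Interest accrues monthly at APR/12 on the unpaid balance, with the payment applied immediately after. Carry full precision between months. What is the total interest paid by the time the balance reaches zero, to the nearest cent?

€4,020.35

Monthly rate r = 24%/12 = 2% = 0.02.
Payoff takes n = ⌈−ln(1 − rB₀/P)/ln(1+r)⌉ = ⌈20.018⌉ = 21 payments; the last is €20.35.
Total paid = 20·€1,100.00 + €20.35 = €22,020.35.
Total interest = total paid − principal = €22,020.35 − €18,000.00 = €4,020.35.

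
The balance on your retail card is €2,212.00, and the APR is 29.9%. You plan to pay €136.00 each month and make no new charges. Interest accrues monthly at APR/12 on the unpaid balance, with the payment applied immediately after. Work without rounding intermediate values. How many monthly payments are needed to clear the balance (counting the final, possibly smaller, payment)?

Monthly rate r = 29.9%/12 = 2.49167% = 0.0249167.
Recurrence: B ← B·(1+r) − €136.00.
Month 1: interest €55.12; balance after payment €2,131.12.
Month 2: interest €53.10; balance after payment €2,048.22.
Closed form: n = −ln(1 − rB₀/P)/ln(1+r) = −ln(0.59474)/ln(1.02492) ≈ 21.114, so the balance reaches zero during payment 22.

22 months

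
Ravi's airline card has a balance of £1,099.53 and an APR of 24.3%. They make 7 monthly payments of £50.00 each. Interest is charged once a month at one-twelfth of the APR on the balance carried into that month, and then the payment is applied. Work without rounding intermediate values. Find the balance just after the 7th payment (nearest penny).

£893.19

Monthly rate r = 24.3%/12 = 2.025% = 0.02025.
Each month: B ← B·(1+r) − £50.00.
Month 1: interest £22.27; balance after payment £1,071.80.
Month 2: interest £21.70; balance after payment £1,043.50.
Month 3: interest £21.13; balance after payment £1,014.63.
Month 4: interest £20.55; balance after payment £985.18.
Month 5: interest £19.95; balance after payment £955.13.
Month 6: interest £19.34; balance after payment £924.47.
Month 7: interest £18.72; balance after payment £893.19.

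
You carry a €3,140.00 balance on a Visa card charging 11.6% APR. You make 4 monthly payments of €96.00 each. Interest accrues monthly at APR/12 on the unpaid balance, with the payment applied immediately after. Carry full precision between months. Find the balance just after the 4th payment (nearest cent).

Monthly rate r = 11.6%/12 = 0.966667% = 0.00966667.
Each month: B ← B·(1+r) − €96.00.
Month 1: interest €30.35; balance after payment €3,074.35.
Month 2: interest €29.72; balance after payment €3,008.07.
Month 3: interest €29.08; balance after payment €2,941.15.
Month 4: interest €28.43; balance after payment €2,873.58.

€2,873.58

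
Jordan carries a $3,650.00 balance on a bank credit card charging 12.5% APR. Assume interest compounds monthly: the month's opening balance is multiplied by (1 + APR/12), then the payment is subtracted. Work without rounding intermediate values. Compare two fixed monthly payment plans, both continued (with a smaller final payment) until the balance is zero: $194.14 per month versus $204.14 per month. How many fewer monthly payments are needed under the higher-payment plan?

2 fewer payments

Monthly rate r = 12.5%/12 = 1.04167% = 0.0104167.
At $194.14/mo: n = ⌈−ln(1 − rB₀/P)/ln(1+r)⌉ = 22 payments (last $6.43); total interest = total paid − $3,650.00 = $433.37.
At $204.14/mo: 20 payments (last $181.49); total interest $410.15.
Payments saved = 22 − 20 = 2.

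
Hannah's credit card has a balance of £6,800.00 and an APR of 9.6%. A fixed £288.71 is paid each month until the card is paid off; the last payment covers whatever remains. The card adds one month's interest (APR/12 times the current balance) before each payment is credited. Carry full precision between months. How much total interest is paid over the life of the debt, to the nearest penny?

Monthly rate r = 9.6%/12 = 0.8% = 0.008.
Payoff takes n = ⌈−ln(1 − rB₀/P)/ln(1+r)⌉ = ⌈26.201⌉ = 27 payments; the last is £58.35.
Total paid = 26·£288.71 + £58.35 = £7,564.81.
Total interest = total paid − principal = £7,564.81 − £6,800.00 = £764.81.

£764.81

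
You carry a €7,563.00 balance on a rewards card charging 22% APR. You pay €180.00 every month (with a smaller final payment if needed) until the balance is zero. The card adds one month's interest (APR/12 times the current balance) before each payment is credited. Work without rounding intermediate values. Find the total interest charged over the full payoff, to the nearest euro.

€7,012

Monthly rate r = 22%/12 = 1.83333% = 0.0183333.
Payoff takes n = ⌈−ln(1 − rB₀/P)/ln(1+r)⌉ = ⌈80.970⌉ = 81 payments; the last is €174.64.
Total paid = 80·€180.00 + €174.64 = €14,574.64.
Total interest = total paid − principal = €14,574.64 − €7,563.00 = €7,011.64.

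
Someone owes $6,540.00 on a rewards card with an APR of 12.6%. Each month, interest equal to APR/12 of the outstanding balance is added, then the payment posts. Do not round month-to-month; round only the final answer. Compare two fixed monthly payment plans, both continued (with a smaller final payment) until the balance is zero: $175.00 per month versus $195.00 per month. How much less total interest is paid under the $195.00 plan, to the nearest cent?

$243.29

Monthly rate r = 12.6%/12 = 1.05% = 0.0105.
At $175.00/mo: n = ⌈−ln(1 − rB₀/P)/ln(1+r)⌉ = 48 payments (last $122.69); total interest = total paid − $6,540.00 = $1,807.69.
At $195.00/mo: 42 payments (last $109.40); total interest $1,564.40.
Interest saved = $1,807.69 − $1,564.40 = $243.29.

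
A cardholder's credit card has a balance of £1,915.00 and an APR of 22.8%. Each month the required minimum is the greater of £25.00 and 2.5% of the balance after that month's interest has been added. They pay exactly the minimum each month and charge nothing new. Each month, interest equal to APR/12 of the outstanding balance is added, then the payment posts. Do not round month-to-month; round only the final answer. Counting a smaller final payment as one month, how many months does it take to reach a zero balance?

Monthly rate r = 22.8%/12 = 1.9% = 0.019.
While 2.5% of the post-interest balance exceeds £25.00, each month B ← (B·(1+r))·(1 − 0.025), i.e. B shrinks by the factor (1+r)·0.975 = 0.99352.
This holds for months 1–103. Entering month 104 the balance is £980.81; 2.5% of the post-interest balance is now below £25.00, so the flat £25.00 minimum applies from here.
From month 104 a fixed £25.00 at rate r clears £980.81 in 73 more payments. Total: 103 + 73 = 176 months.

176 months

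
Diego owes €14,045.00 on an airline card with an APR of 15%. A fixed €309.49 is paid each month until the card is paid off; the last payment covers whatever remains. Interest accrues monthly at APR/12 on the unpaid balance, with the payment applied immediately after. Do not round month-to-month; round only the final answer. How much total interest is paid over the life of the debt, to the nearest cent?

€6,823.80

Monthly rate r = 15%/12 = 1.25% = 0.0125.
Payoff takes n = ⌈−ln(1 − rB₀/P)/ln(1+r)⌉ = ⌈67.428⌉ = 68 payments; the last is €132.97.
Total paid = 67·€309.49 + €132.97 = €20,868.80.
Total interest = total paid − principal = €20,868.80 − €14,045.00 = €6,823.80.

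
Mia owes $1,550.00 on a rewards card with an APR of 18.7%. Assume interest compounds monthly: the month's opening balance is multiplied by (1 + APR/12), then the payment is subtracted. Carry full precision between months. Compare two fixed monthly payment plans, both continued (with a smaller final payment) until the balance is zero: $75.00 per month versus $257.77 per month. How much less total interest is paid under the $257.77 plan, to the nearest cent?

Monthly rate r = 18.7%/12 = 1.55833% = 0.0155833.
At $75.00/mo: n = ⌈−ln(1 − rB₀/P)/ln(1+r)⌉ = 26 payments (last $10.31); total interest = total paid − $1,550.00 = $335.31.
At $257.77/mo: 7 payments (last $93.99); total interest $90.61.
Interest saved = $335.31 − $90.61 = $244.70.

$244.70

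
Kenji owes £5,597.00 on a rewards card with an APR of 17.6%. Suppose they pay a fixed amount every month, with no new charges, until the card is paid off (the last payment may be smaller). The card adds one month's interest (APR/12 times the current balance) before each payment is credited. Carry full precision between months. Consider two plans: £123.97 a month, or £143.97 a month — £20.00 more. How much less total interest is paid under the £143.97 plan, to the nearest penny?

Monthly rate r = 17.6%/12 = 1.46667% = 0.0146667.
At £123.97/mo: n = ⌈−ln(1 − rB₀/P)/ln(1+r)⌉ = 75 payments (last £66.33); total interest = total paid − £5,597.00 = £3,643.11.
At £143.97/mo: 58 payments (last £143.07); total interest £2,752.36.
Interest saved = £3,643.11 − £2,752.36 = £890.75.

£890.75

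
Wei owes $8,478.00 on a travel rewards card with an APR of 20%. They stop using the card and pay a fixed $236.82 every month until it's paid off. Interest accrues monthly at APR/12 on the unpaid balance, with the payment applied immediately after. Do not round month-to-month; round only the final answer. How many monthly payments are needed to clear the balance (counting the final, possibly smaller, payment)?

55 payments

Monthly rate r = 20%/12 = 1.66667% = 0.0166667.
Recurrence: B ← B·(1+r) − $236.82.
Month 1: interest $141.30; balance after payment $8,382.48.
Month 2: interest $139.71; balance after payment $8,285.37.
Closed form: n = −ln(1 − rB₀/P)/ln(1+r) = −ln(0.40334)/ln(1.01667) ≈ 54.931, so the balance reaches zero during payment 55.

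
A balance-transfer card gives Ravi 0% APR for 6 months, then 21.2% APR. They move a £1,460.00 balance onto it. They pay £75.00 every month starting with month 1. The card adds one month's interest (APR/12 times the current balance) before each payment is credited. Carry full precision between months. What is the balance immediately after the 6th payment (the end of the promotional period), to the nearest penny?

£1,010.00

Promo months 1–6 at r₀ = 0%/12 = 0; months 7+ at r₁ = 21.2%/12 = 0.0176667.
After month 6 (no interest yet): B = £1,460.00 − 6·£75.00 = £1,010.00.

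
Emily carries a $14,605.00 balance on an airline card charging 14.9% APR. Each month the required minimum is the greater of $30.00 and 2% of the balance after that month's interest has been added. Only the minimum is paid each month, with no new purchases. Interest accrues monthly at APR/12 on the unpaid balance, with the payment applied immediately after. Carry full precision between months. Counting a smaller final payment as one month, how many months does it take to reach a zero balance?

369 months

Monthly rate r = 14.9%/12 = 1.24167% = 0.0124167.
While 2% of the post-interest balance exceeds $30.00, each month B ← (B·(1+r))·(1 − 0.02), i.e. B shrinks by the factor (1+r)·0.98 = 0.99217.
This holds for months 1–292. Entering month 293 the balance is $1,470.37; 2% of the post-interest balance is now below $30.00, so the flat $30.00 minimum applies from here.
From month 293 a fixed $30.00 at rate r clears $1,470.37 in 77 more payments. Total: 292 + 77 = 369 months.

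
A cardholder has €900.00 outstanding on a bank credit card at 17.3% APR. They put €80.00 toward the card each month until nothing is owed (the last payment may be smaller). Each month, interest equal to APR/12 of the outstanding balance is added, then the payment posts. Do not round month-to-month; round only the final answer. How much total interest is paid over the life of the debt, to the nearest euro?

€89

Monthly rate r = 17.3%/12 = 1.44167% = 0.0144167.
Payoff takes n = ⌈−ln(1 − rB₀/P)/ln(1+r)⌉ = ⌈12.363⌉ = 13 payments; the last is €29.17.
Total paid = 12·€80.00 + €29.17 = €989.17.
Total interest = total paid − principal = €989.17 − €900.00 = €89.17.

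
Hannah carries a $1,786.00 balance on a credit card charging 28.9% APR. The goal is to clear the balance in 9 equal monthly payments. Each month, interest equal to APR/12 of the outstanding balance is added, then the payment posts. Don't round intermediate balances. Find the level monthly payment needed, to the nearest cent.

$223.10

Monthly rate r = 28.9%/12 = 2.40833% = 0.0240833.
Level-payment amortization: P = B₀·r / (1 − (1+r)^(−n)) = 1786.00·0.0240833 / (1 − 1.02408^(−9)).
Denominator 1 − (1+r)^(−9) = 0.192797838.
P = 43.0128 / 0.192797838 ≈ 223.10.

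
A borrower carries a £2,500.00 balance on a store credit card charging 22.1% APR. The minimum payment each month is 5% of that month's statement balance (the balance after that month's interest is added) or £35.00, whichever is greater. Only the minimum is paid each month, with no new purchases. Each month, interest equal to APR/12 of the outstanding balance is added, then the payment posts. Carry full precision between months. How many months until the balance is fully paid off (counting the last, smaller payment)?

Monthly rate r = 22.1%/12 = 1.84167% = 0.0184167.
While 5% of the post-interest balance exceeds £35.00, each month B ← (B·(1+r))·(1 − 0.05), i.e. B shrinks by the factor (1+r)·0.95 = 0.9675.
This holds for months 1–40. Entering month 41 the balance is £666.66; 5% of the post-interest balance is now below £35.00, so the flat £35.00 minimum applies from here.
From month 41 a fixed £35.00 at rate r clears £666.66 in 24 more payments. Total: 40 + 24 = 64 months.

64 months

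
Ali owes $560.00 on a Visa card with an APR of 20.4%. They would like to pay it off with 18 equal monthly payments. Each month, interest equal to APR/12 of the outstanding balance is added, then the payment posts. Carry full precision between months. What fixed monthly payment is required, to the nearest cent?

Monthly rate r = 20.4%/12 = 1.7% = 0.017.
Level-payment amortization: P = B₀·r / (1 − (1+r)^(−n)) = 560.00·0.017 / (1 − 1.017^(−18)).
Denominator 1 − (1+r)^(−18) = 0.261717036.
P = 9.52 / 0.261717036 ≈ 36.38.

$36.38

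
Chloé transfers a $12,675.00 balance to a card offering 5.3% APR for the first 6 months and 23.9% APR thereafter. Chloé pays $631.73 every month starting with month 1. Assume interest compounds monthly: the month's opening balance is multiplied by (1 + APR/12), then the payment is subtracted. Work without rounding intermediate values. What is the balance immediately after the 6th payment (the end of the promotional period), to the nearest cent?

$9,182.14

Promo months 1–6 at r₀ = 5.3%/12 = 0.00441667; months 7+ at r₁ = 23.9%/12 = 0.0199167.
After month 6: iterate B ← B·(1+r₀) − $631.73 for 6 months → $9,182.14.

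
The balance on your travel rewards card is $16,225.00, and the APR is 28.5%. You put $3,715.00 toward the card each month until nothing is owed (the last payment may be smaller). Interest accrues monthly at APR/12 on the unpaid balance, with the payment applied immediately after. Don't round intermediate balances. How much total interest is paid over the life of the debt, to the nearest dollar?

Monthly rate r = 28.5%/12 = 2.375% = 0.02375.
Payoff takes n = ⌈−ln(1 − rB₀/P)/ln(1+r)⌉ = ⌈4.665⌉ = 5 payments; the last is $2,481.92.
Total paid = 4·$3,715.00 + $2,481.92 = $17,341.92.
Total interest = total paid − principal = $17,341.92 − $16,225.00 = $1,116.92.

$1,117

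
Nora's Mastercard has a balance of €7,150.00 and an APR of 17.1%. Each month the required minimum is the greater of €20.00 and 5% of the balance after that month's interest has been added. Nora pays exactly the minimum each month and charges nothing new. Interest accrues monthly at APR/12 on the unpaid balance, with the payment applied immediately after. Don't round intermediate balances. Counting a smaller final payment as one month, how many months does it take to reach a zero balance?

102 months

Monthly rate r = 17.1%/12 = 1.425% = 0.01425.
While 5% of the post-interest balance exceeds €20.00, each month B ← (B·(1+r))·(1 − 0.05), i.e. B shrinks by the factor (1+r)·0.95 = 0.96354.
This holds for months 1–79. Entering month 80 the balance is €380.13; 5% of the post-interest balance is now below €20.00, so the flat €20.00 minimum applies from here.
From month 80 a fixed €20.00 at rate r clears €380.13 in 23 more payments. Total: 79 + 23 = 102 months.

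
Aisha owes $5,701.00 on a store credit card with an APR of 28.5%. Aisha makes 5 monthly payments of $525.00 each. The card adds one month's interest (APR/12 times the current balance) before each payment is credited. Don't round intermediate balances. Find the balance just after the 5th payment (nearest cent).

$3,658.24

Monthly rate r = 28.5%/12 = 2.375% = 0.02375.
Each month: B ← B·(1+r) − $525.00.
Month 1: interest $135.40; balance after payment $5,311.40.
Month 2: interest $126.15; balance after payment $4,912.54.
Month 3: interest $116.67; balance after payment $4,504.22.
Month 4: interest $106.98; balance after payment $4,086.19.
Month 5: interest $97.05; balance after payment $3,658.24.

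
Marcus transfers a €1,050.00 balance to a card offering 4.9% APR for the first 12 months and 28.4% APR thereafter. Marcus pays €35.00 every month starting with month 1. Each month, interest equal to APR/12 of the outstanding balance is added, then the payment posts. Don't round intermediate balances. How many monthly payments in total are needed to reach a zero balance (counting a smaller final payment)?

Promo months 1–12 at r₀ = 4.9%/12 = 0.00408333; months 13+ at r₁ = 28.4%/12 = 0.0236667.
After month 12: iterate B ← B·(1+r₀) − €35.00 for 12 months → €673.06.
Then at r₁ with €35.00/mo: n₂ = −ln(1 − r₁·B/P)/ln(1+r₁) ≈ 25.96 → 26 more payments.

38 payments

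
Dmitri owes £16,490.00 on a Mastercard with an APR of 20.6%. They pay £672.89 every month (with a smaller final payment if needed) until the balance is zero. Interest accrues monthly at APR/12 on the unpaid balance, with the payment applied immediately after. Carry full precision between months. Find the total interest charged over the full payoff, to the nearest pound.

Monthly rate r = 20.6%/12 = 1.71667% = 0.0171667.
Payoff takes n = ⌈−ln(1 − rB₀/P)/ln(1+r)⌉ = ⌈32.073⌉ = 33 payments; the last is £49.67.
Total paid = 32·£672.89 + £49.67 = £21,582.15.
Total interest = total paid − principal = £21,582.15 − £16,490.00 = £5,092.15.

£5,092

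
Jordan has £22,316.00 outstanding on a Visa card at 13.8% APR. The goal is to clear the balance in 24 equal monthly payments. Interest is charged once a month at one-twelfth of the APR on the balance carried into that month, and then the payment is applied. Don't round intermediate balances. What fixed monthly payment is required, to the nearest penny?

£1,069.35

Monthly rate r = 13.8%/12 = 1.15% = 0.0115.
Level-payment amortization: P = B₀·r / (1 − (1+r)^(−n)) = 22316.00·0.0115 / (1 − 1.0115^(−24)).
Denominator 1 − (1+r)^(−24) = 0.239991045.
P = 256.634 / 0.239991045 ≈ 1069.35.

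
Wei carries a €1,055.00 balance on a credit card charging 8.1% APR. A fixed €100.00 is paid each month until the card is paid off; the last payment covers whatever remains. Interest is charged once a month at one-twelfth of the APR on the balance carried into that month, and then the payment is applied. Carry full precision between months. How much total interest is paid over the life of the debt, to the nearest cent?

Monthly rate r = 8.1%/12 = 0.675% = 0.00675.
Payoff takes n = ⌈−ln(1 − rB₀/P)/ln(1+r)⌉ = ⌈10.981⌉ = 11 payments; the last is €98.14.
Total paid = 10·€100.00 + €98.14 = €1,098.14.
Total interest = total paid − principal = €1,098.14 − €1,055.00 = €43.14.

€43.14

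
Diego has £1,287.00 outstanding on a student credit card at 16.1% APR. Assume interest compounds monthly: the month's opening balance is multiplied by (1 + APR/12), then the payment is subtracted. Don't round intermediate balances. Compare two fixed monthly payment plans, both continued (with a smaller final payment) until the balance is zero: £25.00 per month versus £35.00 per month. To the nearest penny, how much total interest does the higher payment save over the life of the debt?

Monthly rate r = 16.1%/12 = 1.34167% = 0.0134167.
At £25.00/mo: n = ⌈−ln(1 − rB₀/P)/ln(1+r)⌉ = 89 payments (last £1.12); total interest = total paid − £1,287.00 = £914.12.
At £35.00/mo: 52 payments (last £0.62); total interest £498.62.
Interest saved = £914.12 − £498.62 = £415.50.

£415.50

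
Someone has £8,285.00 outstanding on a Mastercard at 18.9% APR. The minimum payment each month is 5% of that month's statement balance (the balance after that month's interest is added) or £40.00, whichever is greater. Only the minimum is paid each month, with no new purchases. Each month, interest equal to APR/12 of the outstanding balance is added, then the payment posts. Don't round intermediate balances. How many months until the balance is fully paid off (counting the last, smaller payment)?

Monthly rate r = 18.9%/12 = 1.575% = 0.01575.
While 5% of the post-interest balance exceeds £40.00, each month B ← (B·(1+r))·(1 − 0.05), i.e. B shrinks by the factor (1+r)·0.95 = 0.96496.
This holds for months 1–66. Entering month 67 the balance is £787.01; 5% of the post-interest balance is now below £40.00, so the flat £40.00 minimum applies from here.
From month 67 a fixed £40.00 at rate r clears £787.01 in 24 more payments. Total: 66 + 24 = 90 months.

90 months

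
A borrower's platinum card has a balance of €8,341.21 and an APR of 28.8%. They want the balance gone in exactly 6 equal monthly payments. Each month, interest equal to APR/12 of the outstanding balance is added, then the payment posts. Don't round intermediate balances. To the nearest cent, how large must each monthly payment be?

€1,509.29

Monthly rate r = 28.8%/12 = 2.4% = 0.024.
Level-payment amortization: P = B₀·r / (1 − (1+r)^(−n)) = 8341.21·0.024 / (1 − 1.024^(−6)).
Denominator 1 − (1+r)^(−6) = 0.132638262.
P = 200.189 / 0.132638262 ≈ 1509.29.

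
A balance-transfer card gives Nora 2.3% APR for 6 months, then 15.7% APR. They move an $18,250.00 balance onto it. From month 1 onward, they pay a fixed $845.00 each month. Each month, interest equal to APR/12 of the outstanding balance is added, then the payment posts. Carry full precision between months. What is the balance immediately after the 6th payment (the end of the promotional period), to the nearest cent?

Promo months 1–6 at r₀ = 2.3%/12 = 0.00191667; months 7+ at r₁ = 15.7%/12 = 0.0130833.
After month 6: iterate B ← B·(1+r₀) − $845.00 for 6 months → $13,366.53.

$13,366.53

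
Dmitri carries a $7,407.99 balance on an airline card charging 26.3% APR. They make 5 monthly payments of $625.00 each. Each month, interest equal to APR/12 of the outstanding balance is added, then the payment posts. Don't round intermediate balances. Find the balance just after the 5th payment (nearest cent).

$4,991.14

Monthly rate r = 26.3%/12 = 2.19167% = 0.0219167.
Each month: B ← B·(1+r) − $625.00.
Month 1: interest $162.36; balance after payment $6,945.35.
Month 2: interest $152.22; balance after payment $6,472.57.
Month 3: interest $141.86; balance after payment $5,989.42.
Month 4: interest $131.27; balance after payment $5,495.69.
Month 5: interest $120.45; balance after payment $4,991.14.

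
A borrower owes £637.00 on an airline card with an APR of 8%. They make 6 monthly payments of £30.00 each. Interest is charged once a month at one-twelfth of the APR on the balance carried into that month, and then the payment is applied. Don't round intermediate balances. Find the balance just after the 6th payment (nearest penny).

£479.88

Monthly rate r = 8%/12 = 0.666667% = 0.00666667.
Each month: B ← B·(1+r) − £30.00.
Month 1: interest £4.25; balance after payment £611.25.
Month 2: interest £4.07; balance after payment £585.32.
Month 3: interest £3.90; balance after payment £559.22.
Month 4: interest £3.73; balance after payment £532.95.
Month 5: interest £3.55; balance after payment £506.50.
Month 6: interest £3.38; balance after payment £479.88.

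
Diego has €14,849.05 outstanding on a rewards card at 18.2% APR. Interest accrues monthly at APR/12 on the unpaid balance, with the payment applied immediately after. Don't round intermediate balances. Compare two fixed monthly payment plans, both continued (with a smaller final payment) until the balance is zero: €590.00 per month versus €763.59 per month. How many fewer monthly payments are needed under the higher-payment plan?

Monthly rate r = 18.2%/12 = 1.51667% = 0.0151667.
At €590.00/mo: n = ⌈−ln(1 − rB₀/P)/ln(1+r)⌉ = 32 payments (last €555.46); total interest = total paid − €14,849.05 = €3,996.41.
At €763.59/mo: 24 payments (last €165.99); total interest €2,879.51.
Payments saved = 32 − 24 = 8.

8 fewer payments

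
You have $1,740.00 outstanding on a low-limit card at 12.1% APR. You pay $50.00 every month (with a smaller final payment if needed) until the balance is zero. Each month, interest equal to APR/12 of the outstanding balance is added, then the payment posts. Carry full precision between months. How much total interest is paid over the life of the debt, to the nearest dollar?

Monthly rate r = 12.1%/12 = 1.00833% = 0.0100833.
Payoff takes n = ⌈−ln(1 − rB₀/P)/ln(1+r)⌉ = ⌈43.075⌉ = 44 payments; the last is $3.79.
Total paid = 43·$50.00 + $3.79 = $2,153.79.
Total interest = total paid − principal = $2,153.79 − $1,740.00 = $413.79.

$414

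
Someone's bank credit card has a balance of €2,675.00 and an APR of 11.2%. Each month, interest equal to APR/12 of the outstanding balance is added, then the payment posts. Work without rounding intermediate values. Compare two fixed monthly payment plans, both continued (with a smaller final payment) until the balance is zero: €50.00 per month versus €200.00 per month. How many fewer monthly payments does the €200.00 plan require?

Monthly rate r = 11.2%/12 = 0.933333% = 0.00933333.
At €50.00/mo: n = ⌈−ln(1 − rB₀/P)/ln(1+r)⌉ = 75 payments (last €23.48); total interest = total paid − €2,675.00 = €1,048.48.
At €200.00/mo: 15 payments (last €70.83); total interest €195.83.
Payments saved = 75 − 15 = 60.

60 fewer payments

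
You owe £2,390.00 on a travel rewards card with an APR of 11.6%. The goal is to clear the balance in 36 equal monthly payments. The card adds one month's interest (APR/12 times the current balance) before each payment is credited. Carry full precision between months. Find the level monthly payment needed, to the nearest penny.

Monthly rate r = 11.6%/12 = 0.966667% = 0.00966667.
Level-payment amortization: P = B₀·r / (1 − (1+r)^(−n)) = 2390.00·0.00966667 / (1 − 1.00967^(−36)).
Denominator 1 − (1+r)^(−36) = 0.292720078.
P = 23.1033 / 0.292720078 ≈ 78.93.

£78.93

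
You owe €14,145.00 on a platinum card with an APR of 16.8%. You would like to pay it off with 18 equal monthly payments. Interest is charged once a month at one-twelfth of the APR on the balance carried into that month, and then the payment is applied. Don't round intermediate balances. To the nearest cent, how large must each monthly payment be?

€894.46

Monthly rate r = 16.8%/12 = 1.4% = 0.014.
Level-payment amortization: P = B₀·r / (1 − (1+r)^(−n)) = 14145.00·0.014 / (1 − 1.014^(−18)).
Denominator 1 − (1+r)^(−18) = 0.221395678.
P = 198.03 / 0.221395678 ≈ 894.46.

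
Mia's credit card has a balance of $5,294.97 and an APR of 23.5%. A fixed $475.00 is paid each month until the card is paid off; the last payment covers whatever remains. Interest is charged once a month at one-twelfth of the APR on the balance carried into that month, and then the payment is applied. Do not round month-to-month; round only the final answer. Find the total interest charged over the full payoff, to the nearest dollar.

Monthly rate r = 23.5%/12 = 1.95833% = 0.0195833.
Payoff takes n = ⌈−ln(1 − rB₀/P)/ln(1+r)⌉ = ⌈12.699⌉ = 13 payments; the last is $333.02.
Total paid = 12·$475.00 + $333.02 = $6,033.02.
Total interest = total paid − principal = $6,033.02 − $5,294.97 = $738.05.

$738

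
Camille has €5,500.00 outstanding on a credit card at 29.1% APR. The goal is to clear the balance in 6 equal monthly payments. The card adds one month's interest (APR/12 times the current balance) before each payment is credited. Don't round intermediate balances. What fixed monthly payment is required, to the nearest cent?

Monthly rate r = 29.1%/12 = 2.425% = 0.02425.
Level-payment amortization: P = B₀·r / (1 − (1+r)^(−n)) = 5500.00·0.02425 / (1 − 1.02425^(−6)).
Denominator 1 − (1+r)^(−6) = 0.133907726.
P = 133.375 / 0.133907726 ≈ 996.02.

€996.02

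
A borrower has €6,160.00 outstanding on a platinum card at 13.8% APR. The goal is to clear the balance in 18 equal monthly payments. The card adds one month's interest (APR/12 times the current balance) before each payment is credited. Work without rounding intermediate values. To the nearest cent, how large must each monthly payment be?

€380.82

Monthly rate r = 13.8%/12 = 1.15% = 0.0115.
Level-payment amortization: P = B₀·r / (1 − (1+r)^(−n)) = 6160.00·0.0115 / (1 − 1.0115^(−18)).
Denominator 1 − (1+r)^(−18) = 0.186019442.
P = 70.84 / 0.186019442 ≈ 380.82.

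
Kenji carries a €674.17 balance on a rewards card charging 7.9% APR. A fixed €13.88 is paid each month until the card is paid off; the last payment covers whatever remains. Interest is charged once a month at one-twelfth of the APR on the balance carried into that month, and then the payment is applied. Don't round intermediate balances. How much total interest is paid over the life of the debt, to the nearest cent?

€140.88

Monthly rate r = 7.9%/12 = 0.658333% = 0.00658333.
Payoff takes n = ⌈−ln(1 − rB₀/P)/ln(1+r)⌉ = ⌈58.721⌉ = 59 payments; the last is €10.01.
Total paid = 58·€13.88 + €10.01 = €815.05.
Total interest = total paid − principal = €815.05 − €674.17 = €140.88.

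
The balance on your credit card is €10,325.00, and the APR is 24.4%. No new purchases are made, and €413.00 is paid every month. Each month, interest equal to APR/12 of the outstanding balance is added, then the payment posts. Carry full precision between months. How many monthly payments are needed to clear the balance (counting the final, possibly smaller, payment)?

36 months

Monthly rate r = 24.4%/12 = 2.03333% = 0.0203333.
Recurrence: B ← B·(1+r) − €413.00.
Month 1: interest €209.94; balance after payment €10,121.94.
Month 2: interest €205.81; balance after payment €9,914.75.
Closed form: n = −ln(1 − rB₀/P)/ln(1+r) = −ln(0.49167)/ln(1.02033) ≈ 35.270, so the balance reaches zero during payment 36.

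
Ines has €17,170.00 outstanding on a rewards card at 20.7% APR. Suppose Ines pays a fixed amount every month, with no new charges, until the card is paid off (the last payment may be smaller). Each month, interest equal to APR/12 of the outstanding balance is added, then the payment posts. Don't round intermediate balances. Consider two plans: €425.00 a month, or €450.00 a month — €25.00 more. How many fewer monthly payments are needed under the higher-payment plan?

7 fewer payments

Monthly rate r = 20.7%/12 = 1.725% = 0.01725.
At €425.00/mo: n = ⌈−ln(1 − rB₀/P)/ln(1+r)⌉ = 70 payments (last €338.34); total interest = total paid − €17,170.00 = €12,493.34.
At €450.00/mo: 63 payments (last €345.38); total interest €11,075.38.
Payments saved = 70 − 63 = 7.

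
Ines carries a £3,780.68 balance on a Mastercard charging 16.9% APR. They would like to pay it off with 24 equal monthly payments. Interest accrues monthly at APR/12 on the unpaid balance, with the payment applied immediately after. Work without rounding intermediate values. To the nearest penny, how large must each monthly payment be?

Monthly rate r = 16.9%/12 = 1.40833% = 0.0140833.
Level-payment amortization: P = B₀·r / (1 − (1+r)^(−n)) = 3780.68·0.0140833 / (1 − 1.01408^(−24)).
Denominator 1 − (1+r)^(−24) = 0.285121034.
P = 53.2446 / 0.285121034 ≈ 186.74.

£186.74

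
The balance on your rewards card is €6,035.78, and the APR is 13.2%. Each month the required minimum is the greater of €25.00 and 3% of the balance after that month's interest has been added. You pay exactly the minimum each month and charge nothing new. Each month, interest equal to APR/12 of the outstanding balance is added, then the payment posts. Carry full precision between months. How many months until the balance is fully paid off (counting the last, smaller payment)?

144 months

Monthly rate r = 13.2%/12 = 1.1% = 0.011.
While 3% of the post-interest balance exceeds €25.00, each month B ← (B·(1+r))·(1 − 0.03), i.e. B shrinks by the factor (1+r)·0.97 = 0.98067.
This holds for months 1–103. Entering month 104 the balance is €808.33; 3% of the post-interest balance is now below €25.00, so the flat €25.00 minimum applies from here.
From month 104 a fixed €25.00 at rate r clears €808.33 in 41 more payments. Total: 103 + 41 = 144 months.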